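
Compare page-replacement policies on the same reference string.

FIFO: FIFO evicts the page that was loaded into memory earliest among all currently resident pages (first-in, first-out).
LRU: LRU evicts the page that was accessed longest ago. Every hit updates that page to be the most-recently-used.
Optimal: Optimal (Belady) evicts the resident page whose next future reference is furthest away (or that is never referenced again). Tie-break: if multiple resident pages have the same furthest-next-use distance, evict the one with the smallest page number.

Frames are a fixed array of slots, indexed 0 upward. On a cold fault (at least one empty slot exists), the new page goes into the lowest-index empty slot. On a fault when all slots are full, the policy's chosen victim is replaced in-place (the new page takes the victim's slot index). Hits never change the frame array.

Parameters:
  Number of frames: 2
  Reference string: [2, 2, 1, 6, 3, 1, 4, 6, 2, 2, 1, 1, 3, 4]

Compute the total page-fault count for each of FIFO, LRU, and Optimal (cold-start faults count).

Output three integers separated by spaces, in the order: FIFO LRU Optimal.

Answer: 11 11 9

Derivation:
--- FIFO ---
  step 0: ref 2 -> FAULT, frames=[2,-] (faults so far: 1)
  step 1: ref 2 -> HIT, frames=[2,-] (faults so far: 1)
  step 2: ref 1 -> FAULT, frames=[2,1] (faults so far: 2)
  step 3: ref 6 -> FAULT, evict 2, frames=[6,1] (faults so far: 3)
  step 4: ref 3 -> FAULT, evict 1, frames=[6,3] (faults so far: 4)
  step 5: ref 1 -> FAULT, evict 6, frames=[1,3] (faults so far: 5)
  step 6: ref 4 -> FAULT, evict 3, frames=[1,4] (faults so far: 6)
  step 7: ref 6 -> FAULT, evict 1, frames=[6,4] (faults so far: 7)
  step 8: ref 2 -> FAULT, evict 4, frames=[6,2] (faults so far: 8)
  step 9: ref 2 -> HIT, frames=[6,2] (faults so far: 8)
  step 10: ref 1 -> FAULT, evict 6, frames=[1,2] (faults so far: 9)
  step 11: ref 1 -> HIT, frames=[1,2] (faults so far: 9)
  step 12: ref 3 -> FAULT, evict 2, frames=[1,3] (faults so far: 10)
  step 13: ref 4 -> FAULT, evict 1, frames=[4,3] (faults so far: 11)
  FIFO total faults: 11
--- LRU ---
  step 0: ref 2 -> FAULT, frames=[2,-] (faults so far: 1)
  step 1: ref 2 -> HIT, frames=[2,-] (faults so far: 1)
  step 2: ref 1 -> FAULT, frames=[2,1] (faults so far: 2)
  step 3: ref 6 -> FAULT, evict 2, frames=[6,1] (faults so far: 3)
  step 4: ref 3 -> FAULT, evict 1, frames=[6,3] (faults so far: 4)
  step 5: ref 1 -> FAULT, evict 6, frames=[1,3] (faults so far: 5)
  step 6: ref 4 -> FAULT, evict 3, frames=[1,4] (faults so far: 6)
  step 7: ref 6 -> FAULT, evict 1, frames=[6,4] (faults so far: 7)
  step 8: ref 2 -> FAULT, evict 4, frames=[6,2] (faults so far: 8)
  step 9: ref 2 -> HIT, frames=[6,2] (faults so far: 8)
  step 10: ref 1 -> FAULT, evict 6, frames=[1,2] (faults so far: 9)
  step 11: ref 1 -> HIT, frames=[1,2] (faults so far: 9)
  step 12: ref 3 -> FAULT, evict 2, frames=[1,3] (faults so far: 10)
  step 13: ref 4 -> FAULT, evict 1, frames=[4,3] (faults so far: 11)
  LRU total faults: 11
--- Optimal ---
  step 0: ref 2 -> FAULT, frames=[2,-] (faults so far: 1)
  step 1: ref 2 -> HIT, frames=[2,-] (faults so far: 1)
  step 2: ref 1 -> FAULT, frames=[2,1] (faults so far: 2)
  step 3: ref 6 -> FAULT, evict 2, frames=[6,1] (faults so far: 3)
  step 4: ref 3 -> FAULT, evict 6, frames=[3,1] (faults so far: 4)
  step 5: ref 1 -> HIT, frames=[3,1] (faults so far: 4)
  step 6: ref 4 -> FAULT, evict 3, frames=[4,1] (faults so far: 5)
  step 7: ref 6 -> FAULT, evict 4, frames=[6,1] (faults so far: 6)
  step 8: ref 2 -> FAULT, evict 6, frames=[2,1] (faults so far: 7)
  step 9: ref 2 -> HIT, frames=[2,1] (faults so far: 7)
  step 10: ref 1 -> HIT, frames=[2,1] (faults so far: 7)
  step 11: ref 1 -> HIT, frames=[2,1] (faults so far: 7)
  step 12: ref 3 -> FAULT, evict 1, frames=[2,3] (faults so far: 8)
  step 13: ref 4 -> FAULT, evict 2, frames=[4,3] (faults so far: 9)
  Optimal total faults: 9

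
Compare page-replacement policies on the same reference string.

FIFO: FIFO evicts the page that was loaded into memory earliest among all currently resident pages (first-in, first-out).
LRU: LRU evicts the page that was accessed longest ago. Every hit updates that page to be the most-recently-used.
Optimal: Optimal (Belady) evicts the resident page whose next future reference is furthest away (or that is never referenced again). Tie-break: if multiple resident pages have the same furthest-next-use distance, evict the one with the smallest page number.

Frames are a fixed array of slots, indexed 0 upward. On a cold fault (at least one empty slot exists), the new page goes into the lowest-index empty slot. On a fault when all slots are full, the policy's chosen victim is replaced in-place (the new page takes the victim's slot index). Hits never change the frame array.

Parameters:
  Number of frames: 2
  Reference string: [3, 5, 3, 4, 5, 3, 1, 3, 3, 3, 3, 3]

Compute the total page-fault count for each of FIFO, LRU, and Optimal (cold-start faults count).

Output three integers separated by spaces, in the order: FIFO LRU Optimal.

Answer: 5 6 5

Derivation:
--- FIFO ---
  step 0: ref 3 -> FAULT, frames=[3,-] (faults so far: 1)
  step 1: ref 5 -> FAULT, frames=[3,5] (faults so far: 2)
  step 2: ref 3 -> HIT, frames=[3,5] (faults so far: 2)
  step 3: ref 4 -> FAULT, evict 3, frames=[4,5] (faults so far: 3)
  step 4: ref 5 -> HIT, frames=[4,5] (faults so far: 3)
  step 5: ref 3 -> FAULT, evict 5, frames=[4,3] (faults so far: 4)
  step 6: ref 1 -> FAULT, evict 4, frames=[1,3] (faults so far: 5)
  step 7: ref 3 -> HIT, frames=[1,3] (faults so far: 5)
  step 8: ref 3 -> HIT, frames=[1,3] (faults so far: 5)
  step 9: ref 3 -> HIT, frames=[1,3] (faults so far: 5)
  step 10: ref 3 -> HIT, frames=[1,3] (faults so far: 5)
  step 11: ref 3 -> HIT, frames=[1,3] (faults so far: 5)
  FIFO total faults: 5
--- LRU ---
  step 0: ref 3 -> FAULT, frames=[3,-] (faults so far: 1)
  step 1: ref 5 -> FAULT, frames=[3,5] (faults so far: 2)
  step 2: ref 3 -> HIT, frames=[3,5] (faults so far: 2)
  step 3: ref 4 -> FAULT, evict 5, frames=[3,4] (faults so far: 3)
  step 4: ref 5 -> FAULT, evict 3, frames=[5,4] (faults so far: 4)
  step 5: ref 3 -> FAULT, evict 4, frames=[5,3] (faults so far: 5)
  step 6: ref 1 -> FAULT, evict 5, frames=[1,3] (faults so far: 6)
  step 7: ref 3 -> HIT, frames=[1,3] (faults so far: 6)
  step 8: ref 3 -> HIT, frames=[1,3] (faults so far: 6)
  step 9: ref 3 -> HIT, frames=[1,3] (faults so far: 6)
  step 10: ref 3 -> HIT, frames=[1,3] (faults so far: 6)
  step 11: ref 3 -> HIT, frames=[1,3] (faults so far: 6)
  LRU total faults: 6
--- Optimal ---
  step 0: ref 3 -> FAULT, frames=[3,-] (faults so far: 1)
  step 1: ref 5 -> FAULT, frames=[3,5] (faults so far: 2)
  step 2: ref 3 -> HIT, frames=[3,5] (faults so far: 2)
  step 3: ref 4 -> FAULT, evict 3, frames=[4,5] (faults so far: 3)
  step 4: ref 5 -> HIT, frames=[4,5] (faults so far: 3)
  step 5: ref 3 -> FAULT, evict 4, frames=[3,5] (faults so far: 4)
  step 6: ref 1 -> FAULT, evict 5, frames=[3,1] (faults so far: 5)
  step 7: ref 3 -> HIT, frames=[3,1] (faults so far: 5)
  step 8: ref 3 -> HIT, frames=[3,1] (faults so far: 5)
  step 9: ref 3 -> HIT, frames=[3,1] (faults so far: 5)
  step 10: ref 3 -> HIT, frames=[3,1] (faults so far: 5)
  step 11: ref 3 -> HIT, frames=[3,1] (faults so far: 5)
  Optimal total faults: 5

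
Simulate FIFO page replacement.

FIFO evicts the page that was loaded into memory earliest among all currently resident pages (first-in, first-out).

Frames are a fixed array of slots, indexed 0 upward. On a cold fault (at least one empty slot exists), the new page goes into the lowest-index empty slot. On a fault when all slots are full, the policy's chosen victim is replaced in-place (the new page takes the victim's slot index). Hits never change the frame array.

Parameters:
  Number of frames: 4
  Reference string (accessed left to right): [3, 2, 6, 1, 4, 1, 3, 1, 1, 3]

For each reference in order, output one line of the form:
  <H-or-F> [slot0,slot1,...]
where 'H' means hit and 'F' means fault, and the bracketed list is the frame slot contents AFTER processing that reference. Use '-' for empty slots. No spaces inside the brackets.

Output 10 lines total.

F [3,-,-,-]
F [3,2,-,-]
F [3,2,6,-]
F [3,2,6,1]
F [4,2,6,1]
H [4,2,6,1]
F [4,3,6,1]
H [4,3,6,1]
H [4,3,6,1]
H [4,3,6,1]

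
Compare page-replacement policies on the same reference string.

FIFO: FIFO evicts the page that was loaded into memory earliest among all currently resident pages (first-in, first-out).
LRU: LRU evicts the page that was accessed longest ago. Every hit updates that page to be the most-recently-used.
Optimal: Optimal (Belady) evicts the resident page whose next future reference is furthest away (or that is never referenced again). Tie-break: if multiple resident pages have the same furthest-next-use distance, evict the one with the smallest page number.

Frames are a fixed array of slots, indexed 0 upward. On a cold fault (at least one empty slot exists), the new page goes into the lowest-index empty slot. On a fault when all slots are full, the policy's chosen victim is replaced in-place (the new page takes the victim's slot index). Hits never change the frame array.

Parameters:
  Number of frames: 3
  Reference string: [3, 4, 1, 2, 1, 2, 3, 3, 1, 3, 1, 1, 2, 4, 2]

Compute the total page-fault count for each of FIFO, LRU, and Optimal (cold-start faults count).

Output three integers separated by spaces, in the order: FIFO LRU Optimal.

--- FIFO ---
  step 0: ref 3 -> FAULT, frames=[3,-,-] (faults so far: 1)
  step 1: ref 4 -> FAULT, frames=[3,4,-] (faults so far: 2)
  step 2: ref 1 -> FAULT, frames=[3,4,1] (faults so far: 3)
  step 3: ref 2 -> FAULT, evict 3, frames=[2,4,1] (faults so far: 4)
  step 4: ref 1 -> HIT, frames=[2,4,1] (faults so far: 4)
  step 5: ref 2 -> HIT, frames=[2,4,1] (faults so far: 4)
  step 6: ref 3 -> FAULT, evict 4, frames=[2,3,1] (faults so far: 5)
  step 7: ref 3 -> HIT, frames=[2,3,1] (faults so far: 5)
  step 8: ref 1 -> HIT, frames=[2,3,1] (faults so far: 5)
  step 9: ref 3 -> HIT, frames=[2,3,1] (faults so far: 5)
  step 10: ref 1 -> HIT, frames=[2,3,1] (faults so far: 5)
  step 11: ref 1 -> HIT, frames=[2,3,1] (faults so far: 5)
  step 12: ref 2 -> HIT, frames=[2,3,1] (faults so far: 5)
  step 13: ref 4 -> FAULT, evict 1, frames=[2,3,4] (faults so far: 6)
  step 14: ref 2 -> HIT, frames=[2,3,4] (faults so far: 6)
  FIFO total faults: 6
--- LRU ---
  step 0: ref 3 -> FAULT, frames=[3,-,-] (faults so far: 1)
  step 1: ref 4 -> FAULT, frames=[3,4,-] (faults so far: 2)
  step 2: ref 1 -> FAULT, frames=[3,4,1] (faults so far: 3)
  step 3: ref 2 -> FAULT, evict 3, frames=[2,4,1] (faults so far: 4)
  step 4: ref 1 -> HIT, frames=[2,4,1] (faults so far: 4)
  step 5: ref 2 -> HIT, frames=[2,4,1] (faults so far: 4)
  step 6: ref 3 -> FAULT, evict 4, frames=[2,3,1] (faults so far: 5)
  step 7: ref 3 -> HIT, frames=[2,3,1] (faults so far: 5)
  step 8: ref 1 -> HIT, frames=[2,3,1] (faults so far: 5)
  step 9: ref 3 -> HIT, frames=[2,3,1] (faults so far: 5)
  step 10: ref 1 -> HIT, frames=[2,3,1] (faults so far: 5)
  step 11: ref 1 -> HIT, frames=[2,3,1] (faults so far: 5)
  step 12: ref 2 -> HIT, frames=[2,3,1] (faults so far: 5)
  step 13: ref 4 -> FAULT, evict 3, frames=[2,4,1] (faults so far: 6)
  step 14: ref 2 -> HIT, frames=[2,4,1] (faults so far: 6)
  LRU total faults: 6
--- Optimal ---
  step 0: ref 3 -> FAULT, frames=[3,-,-] (faults so far: 1)
  step 1: ref 4 -> FAULT, frames=[3,4,-] (faults so far: 2)
  step 2: ref 1 -> FAULT, frames=[3,4,1] (faults so far: 3)
  step 3: ref 2 -> FAULT, evict 4, frames=[3,2,1] (faults so far: 4)
  step 4: ref 1 -> HIT, frames=[3,2,1] (faults so far: 4)
  step 5: ref 2 -> HIT, frames=[3,2,1] (faults so far: 4)
  step 6: ref 3 -> HIT, frames=[3,2,1] (faults so far: 4)
  step 7: ref 3 -> HIT, frames=[3,2,1] (faults so far: 4)
  step 8: ref 1 -> HIT, frames=[3,2,1] (faults so far: 4)
  step 9: ref 3 -> HIT, frames=[3,2,1] (faults so far: 4)
  step 10: ref 1 -> HIT, frames=[3,2,1] (faults so far: 4)
  step 11: ref 1 -> HIT, frames=[3,2,1] (faults so far: 4)
  step 12: ref 2 -> HIT, frames=[3,2,1] (faults so far: 4)
  step 13: ref 4 -> FAULT, evict 1, frames=[3,2,4] (faults so far: 5)
  step 14: ref 2 -> HIT, frames=[3,2,4] (faults so far: 5)
  Optimal total faults: 5

Answer: 6 6 5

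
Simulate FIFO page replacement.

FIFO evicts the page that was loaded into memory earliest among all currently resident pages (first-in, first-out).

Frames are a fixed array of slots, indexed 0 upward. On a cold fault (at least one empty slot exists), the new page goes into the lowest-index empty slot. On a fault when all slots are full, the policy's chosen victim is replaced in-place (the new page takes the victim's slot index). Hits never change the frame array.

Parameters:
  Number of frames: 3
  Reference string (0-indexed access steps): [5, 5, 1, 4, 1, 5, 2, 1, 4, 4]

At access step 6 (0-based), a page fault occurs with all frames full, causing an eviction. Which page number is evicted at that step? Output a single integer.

Step 0: ref 5 -> FAULT, frames=[5,-,-]
Step 1: ref 5 -> HIT, frames=[5,-,-]
Step 2: ref 1 -> FAULT, frames=[5,1,-]
Step 3: ref 4 -> FAULT, frames=[5,1,4]
Step 4: ref 1 -> HIT, frames=[5,1,4]
Step 5: ref 5 -> HIT, frames=[5,1,4]
Step 6: ref 2 -> FAULT, evict 5, frames=[2,1,4]
At step 6: evicted page 5

Answer: 5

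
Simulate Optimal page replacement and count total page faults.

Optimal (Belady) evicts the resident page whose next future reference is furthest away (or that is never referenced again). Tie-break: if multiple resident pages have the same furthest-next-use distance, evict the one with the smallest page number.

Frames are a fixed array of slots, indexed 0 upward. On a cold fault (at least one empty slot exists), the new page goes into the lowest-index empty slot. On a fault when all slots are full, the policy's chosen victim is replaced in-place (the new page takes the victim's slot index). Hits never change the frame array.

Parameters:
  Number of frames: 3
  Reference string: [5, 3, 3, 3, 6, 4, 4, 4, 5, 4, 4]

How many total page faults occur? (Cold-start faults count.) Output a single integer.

Step 0: ref 5 → FAULT, frames=[5,-,-]
Step 1: ref 3 → FAULT, frames=[5,3,-]
Step 2: ref 3 → HIT, frames=[5,3,-]
Step 3: ref 3 → HIT, frames=[5,3,-]
Step 4: ref 6 → FAULT, frames=[5,3,6]
Step 5: ref 4 → FAULT (evict 3), frames=[5,4,6]
Step 6: ref 4 → HIT, frames=[5,4,6]
Step 7: ref 4 → HIT, frames=[5,4,6]
Step 8: ref 5 → HIT, frames=[5,4,6]
Step 9: ref 4 → HIT, frames=[5,4,6]
Step 10: ref 4 → HIT, frames=[5,4,6]
Total faults: 4

Answer: 4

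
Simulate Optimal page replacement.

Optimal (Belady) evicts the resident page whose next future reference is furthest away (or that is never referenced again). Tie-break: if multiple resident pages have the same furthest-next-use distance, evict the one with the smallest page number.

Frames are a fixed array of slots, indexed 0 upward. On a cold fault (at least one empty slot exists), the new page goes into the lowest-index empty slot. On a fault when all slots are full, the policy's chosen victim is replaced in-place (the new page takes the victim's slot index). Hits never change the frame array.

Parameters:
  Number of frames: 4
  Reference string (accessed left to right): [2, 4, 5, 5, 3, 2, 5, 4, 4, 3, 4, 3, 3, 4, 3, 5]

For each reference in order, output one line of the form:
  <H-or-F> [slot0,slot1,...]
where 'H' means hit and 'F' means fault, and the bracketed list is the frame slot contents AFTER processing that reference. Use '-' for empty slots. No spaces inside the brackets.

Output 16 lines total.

F [2,-,-,-]
F [2,4,-,-]
F [2,4,5,-]
H [2,4,5,-]
F [2,4,5,3]
H [2,4,5,3]
H [2,4,5,3]
H [2,4,5,3]
H [2,4,5,3]
H [2,4,5,3]
H [2,4,5,3]
H [2,4,5,3]
H [2,4,5,3]
H [2,4,5,3]
H [2,4,5,3]
H [2,4,5,3]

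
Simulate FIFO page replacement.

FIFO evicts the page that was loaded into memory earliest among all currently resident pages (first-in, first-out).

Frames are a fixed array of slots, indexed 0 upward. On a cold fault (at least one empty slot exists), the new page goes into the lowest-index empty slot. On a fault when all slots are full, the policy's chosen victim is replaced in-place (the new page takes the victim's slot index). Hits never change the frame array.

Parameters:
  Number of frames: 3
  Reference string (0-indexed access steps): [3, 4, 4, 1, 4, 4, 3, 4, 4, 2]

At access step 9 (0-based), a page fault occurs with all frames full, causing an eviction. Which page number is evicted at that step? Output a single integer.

Answer: 3

Derivation:
Step 0: ref 3 -> FAULT, frames=[3,-,-]
Step 1: ref 4 -> FAULT, frames=[3,4,-]
Step 2: ref 4 -> HIT, frames=[3,4,-]
Step 3: ref 1 -> FAULT, frames=[3,4,1]
Step 4: ref 4 -> HIT, frames=[3,4,1]
Step 5: ref 4 -> HIT, frames=[3,4,1]
Step 6: ref 3 -> HIT, frames=[3,4,1]
Step 7: ref 4 -> HIT, frames=[3,4,1]
Step 8: ref 4 -> HIT, frames=[3,4,1]
Step 9: ref 2 -> FAULT, evict 3, frames=[2,4,1]
At step 9: evicted page 3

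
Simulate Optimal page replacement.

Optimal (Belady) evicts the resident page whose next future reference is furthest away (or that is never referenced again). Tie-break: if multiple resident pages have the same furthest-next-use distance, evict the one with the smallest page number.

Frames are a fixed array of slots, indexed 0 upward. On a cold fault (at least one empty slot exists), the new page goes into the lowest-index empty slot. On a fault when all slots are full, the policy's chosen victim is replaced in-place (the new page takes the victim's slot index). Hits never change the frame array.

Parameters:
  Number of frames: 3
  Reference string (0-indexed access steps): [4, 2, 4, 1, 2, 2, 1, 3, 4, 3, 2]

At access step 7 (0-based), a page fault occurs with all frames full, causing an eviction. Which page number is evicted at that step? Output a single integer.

Answer: 1

Derivation:
Step 0: ref 4 -> FAULT, frames=[4,-,-]
Step 1: ref 2 -> FAULT, frames=[4,2,-]
Step 2: ref 4 -> HIT, frames=[4,2,-]
Step 3: ref 1 -> FAULT, frames=[4,2,1]
Step 4: ref 2 -> HIT, frames=[4,2,1]
Step 5: ref 2 -> HIT, frames=[4,2,1]
Step 6: ref 1 -> HIT, frames=[4,2,1]
Step 7: ref 3 -> FAULT, evict 1, frames=[4,2,3]
At step 7: evicted page 1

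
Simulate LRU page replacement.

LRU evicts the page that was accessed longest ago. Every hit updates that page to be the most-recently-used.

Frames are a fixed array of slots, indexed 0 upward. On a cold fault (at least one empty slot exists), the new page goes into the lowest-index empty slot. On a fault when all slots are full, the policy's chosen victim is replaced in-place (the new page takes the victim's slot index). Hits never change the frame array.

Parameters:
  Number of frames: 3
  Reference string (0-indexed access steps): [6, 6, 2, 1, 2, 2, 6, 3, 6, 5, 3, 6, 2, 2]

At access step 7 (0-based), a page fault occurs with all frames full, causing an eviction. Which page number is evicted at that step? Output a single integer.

Step 0: ref 6 -> FAULT, frames=[6,-,-]
Step 1: ref 6 -> HIT, frames=[6,-,-]
Step 2: ref 2 -> FAULT, frames=[6,2,-]
Step 3: ref 1 -> FAULT, frames=[6,2,1]
Step 4: ref 2 -> HIT, frames=[6,2,1]
Step 5: ref 2 -> HIT, frames=[6,2,1]
Step 6: ref 6 -> HIT, frames=[6,2,1]
Step 7: ref 3 -> FAULT, evict 1, frames=[6,2,3]
At step 7: evicted page 1

Answer: 1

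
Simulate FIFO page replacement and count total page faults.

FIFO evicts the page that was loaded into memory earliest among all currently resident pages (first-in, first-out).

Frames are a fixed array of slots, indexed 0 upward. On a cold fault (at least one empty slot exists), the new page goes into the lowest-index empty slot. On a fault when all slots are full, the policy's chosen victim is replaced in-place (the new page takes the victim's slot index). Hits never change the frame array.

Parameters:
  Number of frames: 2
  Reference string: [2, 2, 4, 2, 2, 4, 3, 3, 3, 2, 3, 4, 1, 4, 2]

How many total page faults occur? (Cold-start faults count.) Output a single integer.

Answer: 7

Derivation:
Step 0: ref 2 → FAULT, frames=[2,-]
Step 1: ref 2 → HIT, frames=[2,-]
Step 2: ref 4 → FAULT, frames=[2,4]
Step 3: ref 2 → HIT, frames=[2,4]
Step 4: ref 2 → HIT, frames=[2,4]
Step 5: ref 4 → HIT, frames=[2,4]
Step 6: ref 3 → FAULT (evict 2), frames=[3,4]
Step 7: ref 3 → HIT, frames=[3,4]
Step 8: ref 3 → HIT, frames=[3,4]
Step 9: ref 2 → FAULT (evict 4), frames=[3,2]
Step 10: ref 3 → HIT, frames=[3,2]
Step 11: ref 4 → FAULT (evict 3), frames=[4,2]
Step 12: ref 1 → FAULT (evict 2), frames=[4,1]
Step 13: ref 4 → HIT, frames=[4,1]
Step 14: ref 2 → FAULT (evict 4), frames=[2,1]
Total faults: 7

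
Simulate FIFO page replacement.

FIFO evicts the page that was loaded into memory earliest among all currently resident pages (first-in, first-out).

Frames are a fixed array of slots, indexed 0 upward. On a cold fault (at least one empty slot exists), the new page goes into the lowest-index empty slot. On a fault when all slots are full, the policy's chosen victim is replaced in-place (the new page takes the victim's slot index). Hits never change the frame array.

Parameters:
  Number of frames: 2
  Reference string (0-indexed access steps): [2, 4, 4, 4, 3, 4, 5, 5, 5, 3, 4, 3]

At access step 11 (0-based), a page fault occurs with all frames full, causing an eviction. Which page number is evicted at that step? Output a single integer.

Answer: 5

Derivation:
Step 0: ref 2 -> FAULT, frames=[2,-]
Step 1: ref 4 -> FAULT, frames=[2,4]
Step 2: ref 4 -> HIT, frames=[2,4]
Step 3: ref 4 -> HIT, frames=[2,4]
Step 4: ref 3 -> FAULT, evict 2, frames=[3,4]
Step 5: ref 4 -> HIT, frames=[3,4]
Step 6: ref 5 -> FAULT, evict 4, frames=[3,5]
Step 7: ref 5 -> HIT, frames=[3,5]
Step 8: ref 5 -> HIT, frames=[3,5]
Step 9: ref 3 -> HIT, frames=[3,5]
Step 10: ref 4 -> FAULT, evict 3, frames=[4,5]
Step 11: ref 3 -> FAULT, evict 5, frames=[4,3]
At step 11: evicted page 5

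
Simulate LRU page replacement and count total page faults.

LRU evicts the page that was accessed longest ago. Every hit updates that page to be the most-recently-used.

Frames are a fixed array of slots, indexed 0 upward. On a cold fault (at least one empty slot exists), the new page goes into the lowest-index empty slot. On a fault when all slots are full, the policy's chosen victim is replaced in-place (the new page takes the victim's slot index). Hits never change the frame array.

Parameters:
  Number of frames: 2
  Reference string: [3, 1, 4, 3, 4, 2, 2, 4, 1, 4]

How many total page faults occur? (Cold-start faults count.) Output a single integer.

Step 0: ref 3 → FAULT, frames=[3,-]
Step 1: ref 1 → FAULT, frames=[3,1]
Step 2: ref 4 → FAULT (evict 3), frames=[4,1]
Step 3: ref 3 → FAULT (evict 1), frames=[4,3]
Step 4: ref 4 → HIT, frames=[4,3]
Step 5: ref 2 → FAULT (evict 3), frames=[4,2]
Step 6: ref 2 → HIT, frames=[4,2]
Step 7: ref 4 → HIT, frames=[4,2]
Step 8: ref 1 → FAULT (evict 2), frames=[4,1]
Step 9: ref 4 → HIT, frames=[4,1]
Total faults: 6

Answer: 6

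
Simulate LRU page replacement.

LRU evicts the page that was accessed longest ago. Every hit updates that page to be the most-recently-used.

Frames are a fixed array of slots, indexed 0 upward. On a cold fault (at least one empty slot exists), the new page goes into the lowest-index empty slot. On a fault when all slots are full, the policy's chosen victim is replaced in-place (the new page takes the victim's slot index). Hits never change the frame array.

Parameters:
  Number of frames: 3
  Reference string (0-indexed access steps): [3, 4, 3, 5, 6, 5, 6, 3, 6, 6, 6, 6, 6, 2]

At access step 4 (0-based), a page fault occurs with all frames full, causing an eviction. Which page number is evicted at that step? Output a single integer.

Answer: 4

Derivation:
Step 0: ref 3 -> FAULT, frames=[3,-,-]
Step 1: ref 4 -> FAULT, frames=[3,4,-]
Step 2: ref 3 -> HIT, frames=[3,4,-]
Step 3: ref 5 -> FAULT, frames=[3,4,5]
Step 4: ref 6 -> FAULT, evict 4, frames=[3,6,5]
At step 4: evicted page 4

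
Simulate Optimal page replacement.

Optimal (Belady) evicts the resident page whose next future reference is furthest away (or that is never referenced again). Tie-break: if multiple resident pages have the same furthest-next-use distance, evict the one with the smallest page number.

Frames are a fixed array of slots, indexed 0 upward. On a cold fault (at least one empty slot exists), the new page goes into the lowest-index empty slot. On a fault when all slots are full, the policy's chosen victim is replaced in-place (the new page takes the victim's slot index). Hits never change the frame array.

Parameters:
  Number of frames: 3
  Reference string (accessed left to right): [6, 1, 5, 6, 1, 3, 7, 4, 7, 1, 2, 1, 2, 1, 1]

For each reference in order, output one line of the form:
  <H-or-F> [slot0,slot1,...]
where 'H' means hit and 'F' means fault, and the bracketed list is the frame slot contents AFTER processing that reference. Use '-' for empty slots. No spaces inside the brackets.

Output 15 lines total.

F [6,-,-]
F [6,1,-]
F [6,1,5]
H [6,1,5]
H [6,1,5]
F [6,1,3]
F [6,1,7]
F [4,1,7]
H [4,1,7]
H [4,1,7]
F [2,1,7]
H [2,1,7]
H [2,1,7]
H [2,1,7]
H [2,1,7]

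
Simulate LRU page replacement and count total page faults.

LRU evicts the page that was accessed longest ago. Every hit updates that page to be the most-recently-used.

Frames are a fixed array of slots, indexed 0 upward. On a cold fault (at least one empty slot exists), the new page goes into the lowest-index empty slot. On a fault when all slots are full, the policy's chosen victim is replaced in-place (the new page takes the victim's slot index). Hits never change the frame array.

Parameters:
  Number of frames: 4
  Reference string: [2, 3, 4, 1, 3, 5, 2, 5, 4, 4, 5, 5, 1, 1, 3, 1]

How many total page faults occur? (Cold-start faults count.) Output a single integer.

Answer: 9

Derivation:
Step 0: ref 2 → FAULT, frames=[2,-,-,-]
Step 1: ref 3 → FAULT, frames=[2,3,-,-]
Step 2: ref 4 → FAULT, frames=[2,3,4,-]
Step 3: ref 1 → FAULT, frames=[2,3,4,1]
Step 4: ref 3 → HIT, frames=[2,3,4,1]
Step 5: ref 5 → FAULT (evict 2), frames=[5,3,4,1]
Step 6: ref 2 → FAULT (evict 4), frames=[5,3,2,1]
Step 7: ref 5 → HIT, frames=[5,3,2,1]
Step 8: ref 4 → FAULT (evict 1), frames=[5,3,2,4]
Step 9: ref 4 → HIT, frames=[5,3,2,4]
Step 10: ref 5 → HIT, frames=[5,3,2,4]
Step 11: ref 5 → HIT, frames=[5,3,2,4]
Step 12: ref 1 → FAULT (evict 3), frames=[5,1,2,4]
Step 13: ref 1 → HIT, frames=[5,1,2,4]
Step 14: ref 3 → FAULT (evict 2), frames=[5,1,3,4]
Step 15: ref 1 → HIT, frames=[5,1,3,4]
Total faults: 9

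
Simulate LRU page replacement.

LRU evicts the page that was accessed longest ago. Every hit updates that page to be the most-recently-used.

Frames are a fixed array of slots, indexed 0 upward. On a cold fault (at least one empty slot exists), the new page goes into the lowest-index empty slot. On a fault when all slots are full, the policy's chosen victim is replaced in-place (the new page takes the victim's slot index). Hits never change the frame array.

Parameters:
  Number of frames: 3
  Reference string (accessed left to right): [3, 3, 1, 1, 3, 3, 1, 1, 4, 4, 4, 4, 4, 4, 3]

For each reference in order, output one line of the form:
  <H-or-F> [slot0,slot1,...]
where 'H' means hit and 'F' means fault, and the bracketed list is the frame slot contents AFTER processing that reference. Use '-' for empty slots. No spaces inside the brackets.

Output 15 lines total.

F [3,-,-]
H [3,-,-]
F [3,1,-]
H [3,1,-]
H [3,1,-]
H [3,1,-]
H [3,1,-]
H [3,1,-]
F [3,1,4]
H [3,1,4]
H [3,1,4]
H [3,1,4]
H [3,1,4]
H [3,1,4]
H [3,1,4]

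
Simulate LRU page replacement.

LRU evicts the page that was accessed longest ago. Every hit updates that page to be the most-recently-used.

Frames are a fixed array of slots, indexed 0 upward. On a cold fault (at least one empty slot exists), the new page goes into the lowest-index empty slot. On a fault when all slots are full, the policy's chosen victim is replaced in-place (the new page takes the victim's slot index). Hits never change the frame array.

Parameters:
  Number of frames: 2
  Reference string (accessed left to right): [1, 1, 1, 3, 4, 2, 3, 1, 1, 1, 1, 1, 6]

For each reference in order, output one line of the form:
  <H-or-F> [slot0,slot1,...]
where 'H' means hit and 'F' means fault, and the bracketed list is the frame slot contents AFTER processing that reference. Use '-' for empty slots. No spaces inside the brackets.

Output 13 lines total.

F [1,-]
H [1,-]
H [1,-]
F [1,3]
F [4,3]
F [4,2]
F [3,2]
F [3,1]
H [3,1]
H [3,1]
H [3,1]
H [3,1]
F [6,1]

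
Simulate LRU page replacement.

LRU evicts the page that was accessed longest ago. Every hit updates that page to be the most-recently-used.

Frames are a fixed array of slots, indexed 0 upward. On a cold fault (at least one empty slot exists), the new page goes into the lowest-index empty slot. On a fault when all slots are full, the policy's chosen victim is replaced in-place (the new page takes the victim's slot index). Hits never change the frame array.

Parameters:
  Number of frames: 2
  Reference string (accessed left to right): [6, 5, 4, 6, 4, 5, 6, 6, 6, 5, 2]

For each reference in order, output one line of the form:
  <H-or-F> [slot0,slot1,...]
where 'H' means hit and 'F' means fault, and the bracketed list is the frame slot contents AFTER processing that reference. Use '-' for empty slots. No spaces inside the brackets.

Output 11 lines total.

F [6,-]
F [6,5]
F [4,5]
F [4,6]
H [4,6]
F [4,5]
F [6,5]
H [6,5]
H [6,5]
H [6,5]
F [2,5]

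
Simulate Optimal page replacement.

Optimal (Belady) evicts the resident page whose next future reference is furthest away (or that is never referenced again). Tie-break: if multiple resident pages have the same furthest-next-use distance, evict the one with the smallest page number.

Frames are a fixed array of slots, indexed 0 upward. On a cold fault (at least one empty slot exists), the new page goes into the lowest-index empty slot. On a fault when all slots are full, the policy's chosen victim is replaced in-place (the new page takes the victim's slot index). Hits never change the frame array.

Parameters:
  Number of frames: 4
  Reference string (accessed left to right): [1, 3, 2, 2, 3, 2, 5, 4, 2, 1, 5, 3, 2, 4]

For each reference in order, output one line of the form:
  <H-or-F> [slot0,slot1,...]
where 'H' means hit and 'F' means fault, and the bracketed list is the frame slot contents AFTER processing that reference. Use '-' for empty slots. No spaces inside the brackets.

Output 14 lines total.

F [1,-,-,-]
F [1,3,-,-]
F [1,3,2,-]
H [1,3,2,-]
H [1,3,2,-]
H [1,3,2,-]
F [1,3,2,5]
F [1,4,2,5]
H [1,4,2,5]
H [1,4,2,5]
H [1,4,2,5]
F [3,4,2,5]
H [3,4,2,5]
H [3,4,2,5]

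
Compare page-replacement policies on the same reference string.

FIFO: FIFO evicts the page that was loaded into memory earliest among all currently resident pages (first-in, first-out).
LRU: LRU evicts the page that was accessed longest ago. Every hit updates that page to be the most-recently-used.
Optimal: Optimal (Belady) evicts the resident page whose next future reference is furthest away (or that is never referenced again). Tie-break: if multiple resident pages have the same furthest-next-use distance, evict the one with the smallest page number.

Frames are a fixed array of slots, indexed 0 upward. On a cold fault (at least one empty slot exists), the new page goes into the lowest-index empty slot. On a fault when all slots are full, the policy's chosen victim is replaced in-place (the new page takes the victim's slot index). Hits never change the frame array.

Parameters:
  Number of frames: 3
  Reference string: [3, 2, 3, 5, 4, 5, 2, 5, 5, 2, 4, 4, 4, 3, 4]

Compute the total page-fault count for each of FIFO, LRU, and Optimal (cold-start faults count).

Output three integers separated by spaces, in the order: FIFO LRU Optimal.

--- FIFO ---
  step 0: ref 3 -> FAULT, frames=[3,-,-] (faults so far: 1)
  step 1: ref 2 -> FAULT, frames=[3,2,-] (faults so far: 2)
  step 2: ref 3 -> HIT, frames=[3,2,-] (faults so far: 2)
  step 3: ref 5 -> FAULT, frames=[3,2,5] (faults so far: 3)
  step 4: ref 4 -> FAULT, evict 3, frames=[4,2,5] (faults so far: 4)
  step 5: ref 5 -> HIT, frames=[4,2,5] (faults so far: 4)
  step 6: ref 2 -> HIT, frames=[4,2,5] (faults so far: 4)
  step 7: ref 5 -> HIT, frames=[4,2,5] (faults so far: 4)
  step 8: ref 5 -> HIT, frames=[4,2,5] (faults so far: 4)
  step 9: ref 2 -> HIT, frames=[4,2,5] (faults so far: 4)
  step 10: ref 4 -> HIT, frames=[4,2,5] (faults so far: 4)
  step 11: ref 4 -> HIT, frames=[4,2,5] (faults so far: 4)
  step 12: ref 4 -> HIT, frames=[4,2,5] (faults so far: 4)
  step 13: ref 3 -> FAULT, evict 2, frames=[4,3,5] (faults so far: 5)
  step 14: ref 4 -> HIT, frames=[4,3,5] (faults so far: 5)
  FIFO total faults: 5
--- LRU ---
  step 0: ref 3 -> FAULT, frames=[3,-,-] (faults so far: 1)
  step 1: ref 2 -> FAULT, frames=[3,2,-] (faults so far: 2)
  step 2: ref 3 -> HIT, frames=[3,2,-] (faults so far: 2)
  step 3: ref 5 -> FAULT, frames=[3,2,5] (faults so far: 3)
  step 4: ref 4 -> FAULT, evict 2, frames=[3,4,5] (faults so far: 4)
  step 5: ref 5 -> HIT, frames=[3,4,5] (faults so far: 4)
  step 6: ref 2 -> FAULT, evict 3, frames=[2,4,5] (faults so far: 5)
  step 7: ref 5 -> HIT, frames=[2,4,5] (faults so far: 5)
  step 8: ref 5 -> HIT, frames=[2,4,5] (faults so far: 5)
  step 9: ref 2 -> HIT, frames=[2,4,5] (faults so far: 5)
  step 10: ref 4 -> HIT, frames=[2,4,5] (faults so far: 5)
  step 11: ref 4 -> HIT, frames=[2,4,5] (faults so far: 5)
  step 12: ref 4 -> HIT, frames=[2,4,5] (faults so far: 5)
  step 13: ref 3 -> FAULT, evict 5, frames=[2,4,3] (faults so far: 6)
  step 14: ref 4 -> HIT, frames=[2,4,3] (faults so far: 6)
  LRU total faults: 6
--- Optimal ---
  step 0: ref 3 -> FAULT, frames=[3,-,-] (faults so far: 1)
  step 1: ref 2 -> FAULT, frames=[3,2,-] (faults so far: 2)
  step 2: ref 3 -> HIT, frames=[3,2,-] (faults so far: 2)
  step 3: ref 5 -> FAULT, frames=[3,2,5] (faults so far: 3)
  step 4: ref 4 -> FAULT, evict 3, frames=[4,2,5] (faults so far: 4)
  step 5: ref 5 -> HIT, frames=[4,2,5] (faults so far: 4)
  step 6: ref 2 -> HIT, frames=[4,2,5] (faults so far: 4)
  step 7: ref 5 -> HIT, frames=[4,2,5] (faults so far: 4)
  step 8: ref 5 -> HIT, frames=[4,2,5] (faults so far: 4)
  step 9: ref 2 -> HIT, frames=[4,2,5] (faults so far: 4)
  step 10: ref 4 -> HIT, frames=[4,2,5] (faults so far: 4)
  step 11: ref 4 -> HIT, frames=[4,2,5] (faults so far: 4)
  step 12: ref 4 -> HIT, frames=[4,2,5] (faults so far: 4)
  step 13: ref 3 -> FAULT, evict 2, frames=[4,3,5] (faults so far: 5)
  step 14: ref 4 -> HIT, frames=[4,3,5] (faults so far: 5)
  Optimal total faults: 5

Answer: 5 6 5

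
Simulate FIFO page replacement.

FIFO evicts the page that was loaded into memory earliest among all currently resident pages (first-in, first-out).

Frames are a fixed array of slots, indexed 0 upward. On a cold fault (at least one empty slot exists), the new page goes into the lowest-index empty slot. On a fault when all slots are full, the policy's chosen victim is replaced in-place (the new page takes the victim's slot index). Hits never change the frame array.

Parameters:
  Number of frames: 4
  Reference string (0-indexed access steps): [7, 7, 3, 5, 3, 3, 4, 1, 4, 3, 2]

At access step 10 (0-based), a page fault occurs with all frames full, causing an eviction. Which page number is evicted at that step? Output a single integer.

Answer: 3

Derivation:
Step 0: ref 7 -> FAULT, frames=[7,-,-,-]
Step 1: ref 7 -> HIT, frames=[7,-,-,-]
Step 2: ref 3 -> FAULT, frames=[7,3,-,-]
Step 3: ref 5 -> FAULT, frames=[7,3,5,-]
Step 4: ref 3 -> HIT, frames=[7,3,5,-]
Step 5: ref 3 -> HIT, frames=[7,3,5,-]
Step 6: ref 4 -> FAULT, frames=[7,3,5,4]
Step 7: ref 1 -> FAULT, evict 7, frames=[1,3,5,4]
Step 8: ref 4 -> HIT, frames=[1,3,5,4]
Step 9: ref 3 -> HIT, frames=[1,3,5,4]
Step 10: ref 2 -> FAULT, evict 3, frames=[1,2,5,4]
At step 10: evicted page 3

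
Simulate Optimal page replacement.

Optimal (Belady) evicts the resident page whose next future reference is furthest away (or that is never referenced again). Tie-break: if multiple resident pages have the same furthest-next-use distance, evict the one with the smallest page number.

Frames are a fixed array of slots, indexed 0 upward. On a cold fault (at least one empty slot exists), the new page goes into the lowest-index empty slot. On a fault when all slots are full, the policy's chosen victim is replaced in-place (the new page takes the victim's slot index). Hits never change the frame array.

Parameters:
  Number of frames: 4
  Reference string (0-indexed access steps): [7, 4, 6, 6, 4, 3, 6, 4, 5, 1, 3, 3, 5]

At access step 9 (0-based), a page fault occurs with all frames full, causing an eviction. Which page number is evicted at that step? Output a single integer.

Step 0: ref 7 -> FAULT, frames=[7,-,-,-]
Step 1: ref 4 -> FAULT, frames=[7,4,-,-]
Step 2: ref 6 -> FAULT, frames=[7,4,6,-]
Step 3: ref 6 -> HIT, frames=[7,4,6,-]
Step 4: ref 4 -> HIT, frames=[7,4,6,-]
Step 5: ref 3 -> FAULT, frames=[7,4,6,3]
Step 6: ref 6 -> HIT, frames=[7,4,6,3]
Step 7: ref 4 -> HIT, frames=[7,4,6,3]
Step 8: ref 5 -> FAULT, evict 4, frames=[7,5,6,3]
Step 9: ref 1 -> FAULT, evict 6, frames=[7,5,1,3]
At step 9: evicted page 6

Answer: 6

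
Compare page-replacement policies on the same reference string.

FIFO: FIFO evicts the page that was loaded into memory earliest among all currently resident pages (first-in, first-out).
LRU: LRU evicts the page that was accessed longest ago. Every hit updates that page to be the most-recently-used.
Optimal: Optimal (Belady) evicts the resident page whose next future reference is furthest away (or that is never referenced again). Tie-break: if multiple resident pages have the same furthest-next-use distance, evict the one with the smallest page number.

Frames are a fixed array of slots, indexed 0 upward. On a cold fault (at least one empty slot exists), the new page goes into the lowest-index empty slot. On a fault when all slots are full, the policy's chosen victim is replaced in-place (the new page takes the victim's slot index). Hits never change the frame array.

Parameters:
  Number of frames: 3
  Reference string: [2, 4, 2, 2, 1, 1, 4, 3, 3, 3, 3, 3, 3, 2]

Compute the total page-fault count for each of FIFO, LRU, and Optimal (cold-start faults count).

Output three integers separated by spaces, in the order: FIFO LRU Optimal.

Answer: 5 5 4

Derivation:
--- FIFO ---
  step 0: ref 2 -> FAULT, frames=[2,-,-] (faults so far: 1)
  step 1: ref 4 -> FAULT, frames=[2,4,-] (faults so far: 2)
  step 2: ref 2 -> HIT, frames=[2,4,-] (faults so far: 2)
  step 3: ref 2 -> HIT, frames=[2,4,-] (faults so far: 2)
  step 4: ref 1 -> FAULT, frames=[2,4,1] (faults so far: 3)
  step 5: ref 1 -> HIT, frames=[2,4,1] (faults so far: 3)
  step 6: ref 4 -> HIT, frames=[2,4,1] (faults so far: 3)
  step 7: ref 3 -> FAULT, evict 2, frames=[3,4,1] (faults so far: 4)
  step 8: ref 3 -> HIT, frames=[3,4,1] (faults so far: 4)
  step 9: ref 3 -> HIT, frames=[3,4,1] (faults so far: 4)
  step 10: ref 3 -> HIT, frames=[3,4,1] (faults so far: 4)
  step 11: ref 3 -> HIT, frames=[3,4,1] (faults so far: 4)
  step 12: ref 3 -> HIT, frames=[3,4,1] (faults so far: 4)
  step 13: ref 2 -> FAULT, evict 4, frames=[3,2,1] (faults so far: 5)
  FIFO total faults: 5
--- LRU ---
  step 0: ref 2 -> FAULT, frames=[2,-,-] (faults so far: 1)
  step 1: ref 4 -> FAULT, frames=[2,4,-] (faults so far: 2)
  step 2: ref 2 -> HIT, frames=[2,4,-] (faults so far: 2)
  step 3: ref 2 -> HIT, frames=[2,4,-] (faults so far: 2)
  step 4: ref 1 -> FAULT, frames=[2,4,1] (faults so far: 3)
  step 5: ref 1 -> HIT, frames=[2,4,1] (faults so far: 3)
  step 6: ref 4 -> HIT, frames=[2,4,1] (faults so far: 3)
  step 7: ref 3 -> FAULT, evict 2, frames=[3,4,1] (faults so far: 4)
  step 8: ref 3 -> HIT, frames=[3,4,1] (faults so far: 4)
  step 9: ref 3 -> HIT, frames=[3,4,1] (faults so far: 4)
  step 10: ref 3 -> HIT, frames=[3,4,1] (faults so far: 4)
  step 11: ref 3 -> HIT, frames=[3,4,1] (faults so far: 4)
  step 12: ref 3 -> HIT, frames=[3,4,1] (faults so far: 4)
  step 13: ref 2 -> FAULT, evict 1, frames=[3,4,2] (faults so far: 5)
  LRU total faults: 5
--- Optimal ---
  step 0: ref 2 -> FAULT, frames=[2,-,-] (faults so far: 1)
  step 1: ref 4 -> FAULT, frames=[2,4,-] (faults so far: 2)
  step 2: ref 2 -> HIT, frames=[2,4,-] (faults so far: 2)
  step 3: ref 2 -> HIT, frames=[2,4,-] (faults so far: 2)
  step 4: ref 1 -> FAULT, frames=[2,4,1] (faults so far: 3)
  step 5: ref 1 -> HIT, frames=[2,4,1] (faults so far: 3)
  step 6: ref 4 -> HIT, frames=[2,4,1] (faults so far: 3)
  step 7: ref 3 -> FAULT, evict 1, frames=[2,4,3] (faults so far: 4)
  step 8: ref 3 -> HIT, frames=[2,4,3] (faults so far: 4)
  step 9: ref 3 -> HIT, frames=[2,4,3] (faults so far: 4)
  step 10: ref 3 -> HIT, frames=[2,4,3] (faults so far: 4)
  step 11: ref 3 -> HIT, frames=[2,4,3] (faults so far: 4)
  step 12: ref 3 -> HIT, frames=[2,4,3] (faults so far: 4)
  step 13: ref 2 -> HIT, frames=[2,4,3] (faults so far: 4)
  Optimal total faults: 4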